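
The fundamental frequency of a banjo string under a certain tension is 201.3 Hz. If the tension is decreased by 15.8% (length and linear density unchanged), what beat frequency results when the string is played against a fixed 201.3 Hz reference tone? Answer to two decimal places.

For a string, f ∝ √T, so the new frequency is 201.3·√0.842 = 184.7140 Hz.
f_beat = |184.7140 − 201.3| = 16.59 Hz.

16.59 Hz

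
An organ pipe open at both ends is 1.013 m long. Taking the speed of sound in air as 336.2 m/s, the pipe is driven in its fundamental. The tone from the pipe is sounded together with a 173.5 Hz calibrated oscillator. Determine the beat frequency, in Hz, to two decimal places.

Open pipe: f_n = n·v/(2L) = 1·336.2/(2·1.013) = 165.9427 Hz.
f_beat = |165.9427 − 173.5| = 7.56 Hz.

7.56 Hz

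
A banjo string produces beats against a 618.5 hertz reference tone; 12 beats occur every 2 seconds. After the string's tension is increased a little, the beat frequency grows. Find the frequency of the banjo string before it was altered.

Beat frequency = 12/2 = 6 Hz.
|f − 618.5| = 6, so the banjo string was at either 612.5 Hz or 624.5 Hz.
Higher tension means higher frequency; the adjustment raises the banjo string's frequency.
The beat rate rose, so the adjustment moved the banjo string further from 618.5 Hz — it was already above the reference.

624.5 Hz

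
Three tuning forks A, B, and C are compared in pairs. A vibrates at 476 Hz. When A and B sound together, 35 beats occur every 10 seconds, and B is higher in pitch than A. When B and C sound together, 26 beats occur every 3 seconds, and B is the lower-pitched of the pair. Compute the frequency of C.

488.1667 Hz

A–B: Beat frequency = 35/10 = 3.5 Hz.
B is above A, so f_B = 476 + 3.5 = 479.5 Hz.
B–C: Beat frequency = 26/3 = 8.6667 Hz.
C is above B, so f_C = 479.5 + 8.6667 = 488.1667 Hz.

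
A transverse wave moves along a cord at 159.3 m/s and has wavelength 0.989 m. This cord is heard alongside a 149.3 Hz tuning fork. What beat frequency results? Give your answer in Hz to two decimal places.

Source frequency f = v/λ = 159.3/0.989 = 161.0718 Hz.
f_beat = |161.0718 − 149.3| = 11.77 Hz.

11.77 Hz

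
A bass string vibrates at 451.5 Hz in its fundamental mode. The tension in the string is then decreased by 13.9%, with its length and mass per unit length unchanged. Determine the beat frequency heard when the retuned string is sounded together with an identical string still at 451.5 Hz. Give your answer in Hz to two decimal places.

32.55 Hz

For a string, f ∝ √T, so the new frequency is 451.5·√0.861 = 418.9472 Hz.
f_beat = |418.9472 − 451.5| = 32.55 Hz.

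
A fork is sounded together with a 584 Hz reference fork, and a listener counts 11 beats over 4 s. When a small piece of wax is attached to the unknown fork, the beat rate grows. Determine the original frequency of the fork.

Beat frequency = 11/4 = 2.75 Hz.
|f − 584| = 2.75, so the fork was at either 581.25 Hz or 586.75 Hz.
Loading a fork with wax lowers its frequency; the adjustment lowers the fork's frequency.
The beat rate rose, so the adjustment moved the fork further from 584 Hz — it was already below the reference.

581.25 Hz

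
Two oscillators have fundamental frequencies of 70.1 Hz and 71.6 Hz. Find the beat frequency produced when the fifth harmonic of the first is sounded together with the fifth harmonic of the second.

Fifth harmonic of the first: 5·70.1 = 350.5 Hz.
Fifth harmonic of the second: 5·71.6 = 358.0 Hz.
f_beat = |350.5 − 358.0| = 7.5 Hz.

7.5 Hz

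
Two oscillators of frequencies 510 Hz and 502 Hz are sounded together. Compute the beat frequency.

8 Hz

f_beat = |f₁ − f₂|.
|510 − 502| = 8 Hz.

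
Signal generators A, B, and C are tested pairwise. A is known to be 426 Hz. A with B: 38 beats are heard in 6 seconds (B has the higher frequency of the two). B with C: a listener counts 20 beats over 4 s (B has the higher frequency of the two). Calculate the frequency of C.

A–B: Beat frequency = 38/6 = 6.3333 Hz.
B is above A, so f_B = 426 + 6.3333 = 432.3333 Hz.
B–C: Beat frequency = 20/4 = 5 Hz.
C is below B, so f_C = 432.3333 − 5 = 427.3333 Hz.

427.3333 Hz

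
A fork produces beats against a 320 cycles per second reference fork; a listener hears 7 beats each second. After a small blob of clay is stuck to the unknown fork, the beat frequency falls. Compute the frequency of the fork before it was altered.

|f − 320| = 7, so the fork was at either 313 Hz or 327 Hz.
Adding mass to a fork lowers its frequency; the adjustment lowers the fork's frequency.
The beat rate fell, so the adjustment moved the fork toward 320 Hz — it must have started above the reference.

327 Hz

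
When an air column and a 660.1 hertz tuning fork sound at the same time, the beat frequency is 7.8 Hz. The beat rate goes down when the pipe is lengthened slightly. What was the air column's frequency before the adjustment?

667.9 Hz

|f − 660.1| = 7.8, so the air column was at either 652.3 Hz or 667.9 Hz.
A longer pipe has a lower fundamental; the adjustment lowers the air column's frequency.
The beat rate fell, so the adjustment moved the air column toward 660.1 Hz — it must have started above the reference.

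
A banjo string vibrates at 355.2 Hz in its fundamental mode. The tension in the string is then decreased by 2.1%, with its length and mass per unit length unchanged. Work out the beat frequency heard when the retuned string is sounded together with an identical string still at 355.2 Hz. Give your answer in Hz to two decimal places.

3.75 Hz

For a string, f ∝ √T, so the new frequency is 355.2·√0.979 = 351.4506 Hz.
f_beat = |351.4506 − 355.2| = 3.75 Hz.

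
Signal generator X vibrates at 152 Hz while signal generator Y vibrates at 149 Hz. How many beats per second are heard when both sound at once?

Beats arise from superposition of two nearby frequencies; the beat rate is |f₁ − f₂|.
|152 − 149| = 3 Hz.

3 Hz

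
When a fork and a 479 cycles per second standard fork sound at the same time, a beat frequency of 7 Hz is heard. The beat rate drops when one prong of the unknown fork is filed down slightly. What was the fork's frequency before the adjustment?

472 Hz

|f − 479| = 7, so the fork was at either 472 Hz or 486 Hz.
Filing a prong removes mass and raises the fork's frequency; the adjustment raises the fork's frequency.
The beat rate fell, so the adjustment moved the fork toward 479 Hz — it must have started below the reference.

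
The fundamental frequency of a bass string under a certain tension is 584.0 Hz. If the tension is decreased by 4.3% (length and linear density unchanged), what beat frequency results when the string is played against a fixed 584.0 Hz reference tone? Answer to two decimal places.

12.69 Hz

For a string, f ∝ √T, so the new frequency is 584.0·√0.957 = 571.3060 Hz.
f_beat = |571.3060 − 584.0| = 12.69 Hz.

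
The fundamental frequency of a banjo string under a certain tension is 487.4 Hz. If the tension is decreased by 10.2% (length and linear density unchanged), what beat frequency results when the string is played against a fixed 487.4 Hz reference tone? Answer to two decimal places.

For a string, f ∝ √T, so the new frequency is 487.4·√0.898 = 461.8742 Hz.
f_beat = |461.8742 − 487.4| = 25.53 Hz.

25.53 Hz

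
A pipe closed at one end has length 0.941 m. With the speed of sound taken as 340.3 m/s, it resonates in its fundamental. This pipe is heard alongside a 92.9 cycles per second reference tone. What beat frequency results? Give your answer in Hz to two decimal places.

Closed pipe (odd harmonics): f_n = n·v/(4L) = 1·340.3/(4·0.941) = 90.4091 Hz.
f_beat = |90.4091 − 92.9| = 2.49 Hz.

2.49 Hz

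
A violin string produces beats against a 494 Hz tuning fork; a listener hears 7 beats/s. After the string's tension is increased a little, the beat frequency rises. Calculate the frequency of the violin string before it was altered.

|f − 494| = 7, so the violin string was at either 487 Hz or 501 Hz.
Higher tension means higher frequency; the adjustment raises the violin string's frequency.
The beat rate rose, so the adjustment moved the violin string further from 494 Hz — it was already above the reference.

501 Hz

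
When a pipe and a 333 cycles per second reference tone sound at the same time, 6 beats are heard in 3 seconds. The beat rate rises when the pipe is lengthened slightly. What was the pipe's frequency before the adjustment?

Beat frequency = 6/3 = 2 Hz.
|f − 333| = 2, so the pipe was at either 331 Hz or 335 Hz.
A longer pipe has a lower fundamental; the adjustment lowers the pipe's frequency.
The beat rate rose, so the adjustment moved the pipe further from 333 Hz — it was already below the reference.

331 Hz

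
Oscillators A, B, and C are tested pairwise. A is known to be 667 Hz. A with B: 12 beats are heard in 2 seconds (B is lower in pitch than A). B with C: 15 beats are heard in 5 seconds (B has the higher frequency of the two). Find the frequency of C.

658 Hz

A–B: Beat frequency = 12/2 = 6 Hz.
B is below A, so f_B = 667 − 6 = 661 Hz.
B–C: Beat frequency = 15/5 = 3 Hz.
C is below B, so f_C = 661 − 3 = 658 Hz.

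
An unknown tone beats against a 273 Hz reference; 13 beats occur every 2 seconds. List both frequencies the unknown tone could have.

Beat frequency = 13/2 = 6.5 Hz.
|f − 273| = 6.5, so f = 273 ± 6.5.

266.5 Hz or 279.5 Hz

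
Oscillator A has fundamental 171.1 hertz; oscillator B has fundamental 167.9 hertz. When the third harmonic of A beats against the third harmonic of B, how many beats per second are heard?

9.6 Hz

Third harmonic of the first: 3·171.1 = 513.3 Hz.
Third harmonic of the second: 3·167.9 = 503.7 Hz.
f_beat = |513.3 − 503.7| = 9.6 Hz.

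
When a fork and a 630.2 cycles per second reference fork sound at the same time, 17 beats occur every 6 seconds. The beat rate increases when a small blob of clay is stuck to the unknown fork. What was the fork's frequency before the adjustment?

627.3667 Hz

Beat frequency = 17/6 = 2.8333 Hz.
|f − 630.2| = 2.8333, so the fork was at either 627.3667 Hz or 633.0333 Hz.
Adding mass to a fork lowers its frequency; the adjustment lowers the fork's frequency.
The beat rate rose, so the adjustment moved the fork further from 630.2 Hz — it was already below the reference.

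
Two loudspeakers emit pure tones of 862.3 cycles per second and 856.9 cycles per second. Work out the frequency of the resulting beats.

5.4 Hz

The beat frequency equals the magnitude of the frequency difference.
|862.3 − 856.9| = 5.4 Hz.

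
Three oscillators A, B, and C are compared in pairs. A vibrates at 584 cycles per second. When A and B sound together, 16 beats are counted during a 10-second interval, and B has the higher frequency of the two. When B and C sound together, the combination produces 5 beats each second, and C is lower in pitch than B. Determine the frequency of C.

580.6 Hz

A–B: Beat frequency = 16/10 = 1.6 Hz.
B is above A, so f_B = 584 + 1.6 = 585.6 Hz.
C is below B, so f_C = 585.6 − 5 = 580.6 Hz.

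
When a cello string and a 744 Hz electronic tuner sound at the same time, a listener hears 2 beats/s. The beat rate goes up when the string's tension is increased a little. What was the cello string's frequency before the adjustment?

|f − 744| = 2, so the cello string was at either 742 Hz or 746 Hz.
Higher tension means higher frequency; the adjustment raises the cello string's frequency.
The beat rate rose, so the adjustment moved the cello string further from 744 Hz — it was already above the reference.

746 Hz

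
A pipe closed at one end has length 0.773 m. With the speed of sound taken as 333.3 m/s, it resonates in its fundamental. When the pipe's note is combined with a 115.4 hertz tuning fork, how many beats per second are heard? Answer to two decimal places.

Closed pipe (odd harmonics): f_n = n·v/(4L) = 1·333.3/(4·0.773) = 107.7943 Hz.
f_beat = |107.7943 − 115.4| = 7.61 Hz.

7.61 Hz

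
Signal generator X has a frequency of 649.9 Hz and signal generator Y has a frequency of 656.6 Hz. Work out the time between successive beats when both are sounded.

f_beat = |649.9 − 656.6| = 6.7 Hz.
Beat period T = 1 / f_beat = 1 / 6.7 s.

0.149 s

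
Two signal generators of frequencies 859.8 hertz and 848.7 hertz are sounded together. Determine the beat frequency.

Beats arise from superposition of two nearby frequencies; the beat rate is |f₁ − f₂|.
|859.8 − 848.7| = 11.1 Hz.

11.1 Hz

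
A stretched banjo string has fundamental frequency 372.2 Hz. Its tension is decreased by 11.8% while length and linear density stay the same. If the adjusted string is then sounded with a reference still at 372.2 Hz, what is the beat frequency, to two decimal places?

22.65 Hz

For a string, f ∝ √T, so the new frequency is 372.2·√0.882 = 349.5511 Hz.
f_beat = |349.5511 − 372.2| = 22.65 Hz.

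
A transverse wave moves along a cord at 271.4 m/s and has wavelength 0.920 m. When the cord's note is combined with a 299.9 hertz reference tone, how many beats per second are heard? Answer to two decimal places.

Source frequency f = v/λ = 271.4/0.920 = 295.0000 Hz.
f_beat = |295.0000 − 299.9| = 4.90 Hz.

4.90 Hz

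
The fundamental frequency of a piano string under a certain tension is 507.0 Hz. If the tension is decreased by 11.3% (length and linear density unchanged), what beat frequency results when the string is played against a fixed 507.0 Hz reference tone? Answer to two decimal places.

29.50 Hz

For a string, f ∝ √T, so the new frequency is 507.0·√0.887 = 477.4960 Hz.
f_beat = |477.4960 − 507.0| = 29.50 Hz.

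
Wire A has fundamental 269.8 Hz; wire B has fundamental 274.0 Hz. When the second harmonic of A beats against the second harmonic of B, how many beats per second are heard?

8.4 Hz

Second harmonic of the first: 2·269.8 = 539.6 Hz.
Second harmonic of the second: 2·274.0 = 548.0 Hz.
f_beat = |539.6 − 548.0| = 8.4 Hz.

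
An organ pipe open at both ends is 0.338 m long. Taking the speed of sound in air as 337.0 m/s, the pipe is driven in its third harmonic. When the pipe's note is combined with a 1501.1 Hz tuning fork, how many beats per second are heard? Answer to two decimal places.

5.54 Hz

Open pipe: f_n = n·v/(2L) = 3·337.0/(2·0.338) = 1495.5621 Hz.
f_beat = |1495.5621 − 1501.1| = 5.54 Hz.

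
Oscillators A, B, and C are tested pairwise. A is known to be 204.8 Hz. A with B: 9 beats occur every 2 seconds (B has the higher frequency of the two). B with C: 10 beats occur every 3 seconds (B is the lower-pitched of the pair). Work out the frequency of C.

212.6333 Hz

A–B: Beat frequency = 9/2 = 4.5 Hz.
B is above A, so f_B = 204.8 + 4.5 = 209.3 Hz.
B–C: Beat frequency = 10/3 = 3.3333 Hz.
C is above B, so f_C = 209.3 + 3.3333 = 212.6333 Hz.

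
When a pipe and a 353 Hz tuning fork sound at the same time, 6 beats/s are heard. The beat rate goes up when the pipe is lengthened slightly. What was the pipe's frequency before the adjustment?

|f − 353| = 6, so the pipe was at either 347 Hz or 359 Hz.
A longer pipe has a lower fundamental; the adjustment lowers the pipe's frequency.
The beat rate rose, so the adjustment moved the pipe further from 353 Hz — it was already below the reference.

347 Hz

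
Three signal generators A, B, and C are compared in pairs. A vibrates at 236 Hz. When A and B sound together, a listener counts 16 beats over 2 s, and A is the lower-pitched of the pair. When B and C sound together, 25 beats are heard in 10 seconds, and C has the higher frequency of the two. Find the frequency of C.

A–B: Beat frequency = 16/2 = 8 Hz.
B is above A, so f_B = 236 + 8 = 244 Hz.
B–C: Beat frequency = 25/10 = 2.5 Hz.
C is above B, so f_C = 244 + 2.5 = 246.5 Hz.

246.5 Hz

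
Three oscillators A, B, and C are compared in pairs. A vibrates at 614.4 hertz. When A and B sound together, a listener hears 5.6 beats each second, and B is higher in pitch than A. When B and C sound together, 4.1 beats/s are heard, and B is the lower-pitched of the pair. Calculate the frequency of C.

624.1 Hz

B is above A, so f_B = 614.4 + 5.6 = 620 Hz.
C is above B, so f_C = 620 + 4.1 = 624.1 Hz.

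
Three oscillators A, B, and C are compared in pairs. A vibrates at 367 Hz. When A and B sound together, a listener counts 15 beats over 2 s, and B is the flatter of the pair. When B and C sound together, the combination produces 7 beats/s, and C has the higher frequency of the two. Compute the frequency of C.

A–B: Beat frequency = 15/2 = 7.5 Hz.
B is below A, so f_B = 367 − 7.5 = 359.5 Hz.
C is above B, so f_C = 359.5 + 7 = 366.5 Hz.

366.5 Hz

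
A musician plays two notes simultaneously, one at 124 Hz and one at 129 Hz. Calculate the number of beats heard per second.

f_beat = |f₁ − f₂|.
|124 − 129| = 5 Hz.

5 Hz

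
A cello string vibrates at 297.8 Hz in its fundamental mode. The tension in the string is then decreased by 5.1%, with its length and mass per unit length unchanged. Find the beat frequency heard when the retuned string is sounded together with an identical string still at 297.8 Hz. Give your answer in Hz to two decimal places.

7.69 Hz

For a string, f ∝ √T, so the new frequency is 297.8·√0.949 = 290.1067 Hz.
f_beat = |290.1067 − 297.8| = 7.69 Hz.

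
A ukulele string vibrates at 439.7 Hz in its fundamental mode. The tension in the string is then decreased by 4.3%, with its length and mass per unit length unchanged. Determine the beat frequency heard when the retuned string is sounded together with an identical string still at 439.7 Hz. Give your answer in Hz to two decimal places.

9.56 Hz

For a string, f ∝ √T, so the new frequency is 439.7·√0.957 = 430.1426 Hz.
f_beat = |430.1426 − 439.7| = 9.56 Hz.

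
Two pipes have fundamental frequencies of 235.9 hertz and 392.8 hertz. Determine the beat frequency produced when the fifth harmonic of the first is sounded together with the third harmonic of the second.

1.1 Hz

Fifth harmonic of the first: 5·235.9 = 1179.5 Hz.
Third harmonic of the second: 3·392.8 = 1178.4 Hz.
f_beat = |1179.5 − 1178.4| = 1.1 Hz.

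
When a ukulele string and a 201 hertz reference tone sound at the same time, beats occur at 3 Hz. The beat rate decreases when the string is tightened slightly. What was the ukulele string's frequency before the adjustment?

198 Hz

|f − 201| = 3, so the ukulele string was at either 198 Hz or 204 Hz.
Increasing tension raises a string's frequency; the adjustment raises the ukulele string's frequency.
The beat rate fell, so the adjustment moved the ukulele string toward 201 Hz — it must have started below the reference.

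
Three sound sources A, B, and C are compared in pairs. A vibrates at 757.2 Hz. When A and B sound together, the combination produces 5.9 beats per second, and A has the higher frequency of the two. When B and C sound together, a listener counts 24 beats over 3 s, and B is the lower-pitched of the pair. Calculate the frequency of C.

759.3 Hz

B is below A, so f_B = 757.2 − 5.9 = 751.3 Hz.
B–C: Beat frequency = 24/3 = 8 Hz.
C is above B, so f_C = 751.3 + 8 = 759.3 Hz.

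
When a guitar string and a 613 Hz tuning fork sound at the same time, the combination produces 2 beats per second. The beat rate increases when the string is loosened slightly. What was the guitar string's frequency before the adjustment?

|f − 613| = 2, so the guitar string was at either 611 Hz or 615 Hz.
Reducing tension lowers a string's frequency; the adjustment lowers the guitar string's frequency.
The beat rate rose, so the adjustment moved the guitar string further from 613 Hz — it was already below the reference.

611 Hz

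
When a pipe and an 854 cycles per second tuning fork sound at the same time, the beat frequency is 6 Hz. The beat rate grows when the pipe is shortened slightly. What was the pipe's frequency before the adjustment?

860 Hz

|f − 854| = 6, so the pipe was at either 848 Hz or 860 Hz.
A shorter pipe has a higher fundamental; the adjustment raises the pipe's frequency.
The beat rate rose, so the adjustment moved the pipe further from 854 Hz — it was already above the reference.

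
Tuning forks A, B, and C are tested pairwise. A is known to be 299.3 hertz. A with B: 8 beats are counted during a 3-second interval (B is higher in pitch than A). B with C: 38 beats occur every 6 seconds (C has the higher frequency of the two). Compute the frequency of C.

308.3 Hz

A–B: Beat frequency = 8/3 = 2.6667 Hz.
B is above A, so f_B = 299.3 + 2.6667 = 301.9667 Hz.
B–C: Beat frequency = 38/6 = 6.3333 Hz.
C is above B, so f_C = 301.9667 + 6.3333 = 308.3 Hz.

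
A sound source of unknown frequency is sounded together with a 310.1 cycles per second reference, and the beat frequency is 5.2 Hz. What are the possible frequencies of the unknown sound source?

304.9 Hz or 315.3 Hz

|f − 310.1| = 5.2, so f = 310.1 ± 5.2.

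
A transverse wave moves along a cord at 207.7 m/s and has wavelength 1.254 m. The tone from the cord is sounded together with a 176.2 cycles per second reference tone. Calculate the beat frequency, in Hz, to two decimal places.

10.57 Hz

Source frequency f = v/λ = 207.7/1.254 = 165.6300 Hz.
f_beat = |165.6300 − 176.2| = 10.57 Hz.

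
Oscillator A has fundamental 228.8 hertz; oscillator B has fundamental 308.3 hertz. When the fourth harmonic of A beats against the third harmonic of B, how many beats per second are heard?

9.7 Hz

Fourth harmonic of the first: 4·228.8 = 915.2 Hz.
Third harmonic of the second: 3·308.3 = 924.9 Hz.
f_beat = |915.2 − 924.9| = 9.7 Hz.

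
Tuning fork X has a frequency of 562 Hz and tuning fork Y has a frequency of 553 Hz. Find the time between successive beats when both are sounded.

0.111 s

f_beat = |562 − 553| = 9 Hz.
Beat period T = 1 / f_beat = 1 / 9 s.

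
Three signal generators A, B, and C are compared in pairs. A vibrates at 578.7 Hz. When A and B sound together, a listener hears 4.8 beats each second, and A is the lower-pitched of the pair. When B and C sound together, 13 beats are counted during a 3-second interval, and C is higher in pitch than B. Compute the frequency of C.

587.8333 Hz

B is above A, so f_B = 578.7 + 4.8 = 583.5 Hz.
B–C: Beat frequency = 13/3 = 4.3333 Hz.
C is above B, so f_C = 583.5 + 4.3333 = 587.8333 Hz.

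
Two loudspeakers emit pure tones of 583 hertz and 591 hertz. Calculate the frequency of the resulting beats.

Beats arise from superposition of two nearby frequencies; the beat rate is |f₁ − f₂|.
|583 − 591| = 8 Hz.

8 Hz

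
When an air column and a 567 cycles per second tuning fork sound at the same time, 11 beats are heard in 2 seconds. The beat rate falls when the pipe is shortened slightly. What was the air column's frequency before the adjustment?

Beat frequency = 11/2 = 5.5 Hz.
|f − 567| = 5.5, so the air column was at either 561.5 Hz or 572.5 Hz.
A shorter pipe has a higher fundamental; the adjustment raises the air column's frequency.
The beat rate fell, so the adjustment moved the air column toward 567 Hz — it must have started below the reference.

561.5 Hz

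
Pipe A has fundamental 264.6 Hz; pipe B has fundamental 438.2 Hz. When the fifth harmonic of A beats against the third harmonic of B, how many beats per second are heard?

8.4 Hz

Fifth harmonic of the first: 5·264.6 = 1323.0 Hz.
Third harmonic of the second: 3·438.2 = 1314.6 Hz.
f_beat = |1323.0 − 1314.6| = 8.4 Hz.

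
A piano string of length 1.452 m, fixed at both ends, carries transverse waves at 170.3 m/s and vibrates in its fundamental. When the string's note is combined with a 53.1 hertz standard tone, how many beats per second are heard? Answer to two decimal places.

For a string fixed at both ends, f_n = n·v/(2L) = 1·170.3/(2·1.452) = 58.6433 Hz.
f_beat = |58.6433 − 53.1| = 5.54 Hz.

5.54 Hz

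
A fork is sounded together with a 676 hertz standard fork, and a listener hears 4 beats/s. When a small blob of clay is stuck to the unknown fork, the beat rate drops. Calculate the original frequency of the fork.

|f − 676| = 4, so the fork was at either 672 Hz or 680 Hz.
Adding mass to a fork lowers its frequency; the adjustment lowers the fork's frequency.
The beat rate fell, so the adjustment moved the fork toward 676 Hz — it must have started above the reference.

680 Hz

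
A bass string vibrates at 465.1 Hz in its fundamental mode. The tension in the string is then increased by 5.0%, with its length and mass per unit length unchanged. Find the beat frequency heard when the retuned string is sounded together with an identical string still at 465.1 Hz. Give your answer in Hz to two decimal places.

11.49 Hz

For a string, f ∝ √T, so the new frequency is 465.1·√1.050 = 476.5857 Hz.
f_beat = |476.5857 − 465.1| = 11.49 Hz.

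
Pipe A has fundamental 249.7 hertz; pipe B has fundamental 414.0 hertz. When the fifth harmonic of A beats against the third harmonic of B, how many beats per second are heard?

6.5 Hz

Fifth harmonic of the first: 5·249.7 = 1248.5 Hz.
Third harmonic of the second: 3·414.0 = 1242.0 Hz.
f_beat = |1248.5 − 1242.0| = 6.5 Hz.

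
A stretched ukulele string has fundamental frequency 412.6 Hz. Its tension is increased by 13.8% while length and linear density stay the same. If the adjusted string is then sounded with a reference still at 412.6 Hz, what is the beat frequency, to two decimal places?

For a string, f ∝ √T, so the new frequency is 412.6·√1.138 = 440.1496 Hz.
f_beat = |440.1496 − 412.6| = 27.55 Hz.

27.55 Hz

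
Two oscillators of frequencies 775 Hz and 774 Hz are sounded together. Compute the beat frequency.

1 Hz

The beat frequency equals the magnitude of the frequency difference.
|775 − 774| = 1 Hz.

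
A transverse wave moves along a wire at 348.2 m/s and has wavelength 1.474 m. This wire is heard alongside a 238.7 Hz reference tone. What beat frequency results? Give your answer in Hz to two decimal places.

2.47 Hz

Source frequency f = v/λ = 348.2/1.474 = 236.2280 Hz.
f_beat = |236.2280 − 238.7| = 2.47 Hz.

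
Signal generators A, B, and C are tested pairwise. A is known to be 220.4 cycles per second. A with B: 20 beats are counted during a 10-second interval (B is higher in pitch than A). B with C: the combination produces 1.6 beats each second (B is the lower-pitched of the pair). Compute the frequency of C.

224 Hz

A–B: Beat frequency = 20/10 = 2 Hz.
B is above A, so f_B = 220.4 + 2 = 222.4 Hz.
C is above B, so f_C = 222.4 + 1.6 = 224 Hz.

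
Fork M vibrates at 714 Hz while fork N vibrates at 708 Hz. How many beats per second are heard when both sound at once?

The beat frequency equals the magnitude of the frequency difference.
|714 − 708| = 6 Hz.

6 Hz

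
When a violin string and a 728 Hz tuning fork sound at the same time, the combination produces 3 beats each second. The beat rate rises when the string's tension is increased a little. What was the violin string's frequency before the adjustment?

|f − 728| = 3, so the violin string was at either 725 Hz or 731 Hz.
Higher tension means higher frequency; the adjustment raises the violin string's frequency.
The beat rate rose, so the adjustment moved the violin string further from 728 Hz — it was already above the reference.

731 Hz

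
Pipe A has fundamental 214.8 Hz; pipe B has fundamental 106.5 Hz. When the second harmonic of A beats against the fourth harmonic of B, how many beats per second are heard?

3.6 Hz

Second harmonic of the first: 2·214.8 = 429.6 Hz.
Fourth harmonic of the second: 4·106.5 = 426.0 Hz.
f_beat = |429.6 − 426.0| = 3.6 Hz.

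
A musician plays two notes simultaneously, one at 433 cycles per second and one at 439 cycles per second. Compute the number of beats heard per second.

6 Hz

Beats arise from superposition of two nearby frequencies; the beat rate is |f₁ − f₂|.
|433 − 439| = 6 Hz.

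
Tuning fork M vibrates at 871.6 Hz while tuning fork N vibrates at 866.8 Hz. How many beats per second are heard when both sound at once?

The beat frequency equals the magnitude of the frequency difference.
|871.6 − 866.8| = 4.8 Hz.

4.8 Hz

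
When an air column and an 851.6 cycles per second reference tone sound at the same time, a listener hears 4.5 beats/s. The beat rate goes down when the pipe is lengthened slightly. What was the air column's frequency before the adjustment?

|f − 851.6| = 4.5, so the air column was at either 847.1 Hz or 856.1 Hz.
A longer pipe has a lower fundamental; the adjustment lowers the air column's frequency.
The beat rate fell, so the adjustment moved the air column toward 851.6 Hz — it must have started above the reference.

856.1 Hz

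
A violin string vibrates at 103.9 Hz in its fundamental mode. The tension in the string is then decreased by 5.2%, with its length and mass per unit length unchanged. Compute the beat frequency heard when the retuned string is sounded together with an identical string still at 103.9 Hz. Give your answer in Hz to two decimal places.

For a string, f ∝ √T, so the new frequency is 103.9·√0.948 = 101.1625 Hz.
f_beat = |101.1625 − 103.9| = 2.74 Hz.

2.74 Hz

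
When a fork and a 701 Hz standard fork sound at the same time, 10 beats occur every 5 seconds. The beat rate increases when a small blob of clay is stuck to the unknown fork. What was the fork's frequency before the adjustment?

699 Hz

Beat frequency = 10/5 = 2 Hz.
|f − 701| = 2, so the fork was at either 699 Hz or 703 Hz.
Adding mass to a fork lowers its frequency; the adjustment lowers the fork's frequency.
The beat rate rose, so the adjustment moved the fork further from 701 Hz — it was already below the reference.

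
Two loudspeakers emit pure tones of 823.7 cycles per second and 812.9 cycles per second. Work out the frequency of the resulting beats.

10.8 Hz

Beats arise from superposition of two nearby frequencies; the beat rate is |f₁ − f₂|.
|823.7 − 812.9| = 10.8 Hz.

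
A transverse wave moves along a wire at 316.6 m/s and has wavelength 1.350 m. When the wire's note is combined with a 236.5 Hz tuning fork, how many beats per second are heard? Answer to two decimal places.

Source frequency f = v/λ = 316.6/1.350 = 234.5185 Hz.
f_beat = |234.5185 − 236.5| = 1.98 Hz.

1.98 Hz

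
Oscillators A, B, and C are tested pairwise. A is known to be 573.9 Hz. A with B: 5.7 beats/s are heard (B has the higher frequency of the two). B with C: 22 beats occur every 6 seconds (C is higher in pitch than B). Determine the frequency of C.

583.2667 Hz

B is above A, so f_B = 573.9 + 5.7 = 579.6 Hz.
B–C: Beat frequency = 22/6 = 3.6667 Hz.
C is above B, so f_C = 579.6 + 3.6667 = 583.2667 Hz.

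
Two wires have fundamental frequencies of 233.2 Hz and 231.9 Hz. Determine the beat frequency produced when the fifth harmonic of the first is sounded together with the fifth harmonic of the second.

6.5 Hz

Fifth harmonic of the first: 5·233.2 = 1166.0 Hz.
Fifth harmonic of the second: 5·231.9 = 1159.5 Hz.
f_beat = |1166.0 − 1159.5| = 6.5 Hz.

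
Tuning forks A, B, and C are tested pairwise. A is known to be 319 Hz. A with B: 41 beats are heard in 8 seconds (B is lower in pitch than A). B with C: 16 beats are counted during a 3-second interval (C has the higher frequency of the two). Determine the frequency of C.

A–B: Beat frequency = 41/8 = 5.125 Hz.
B is below A, so f_B = 319 − 5.125 = 313.875 Hz.
B–C: Beat frequency = 16/3 = 5.3333 Hz.
C is above B, so f_C = 313.875 + 5.3333 = 319.2083 Hz.

319.2083 Hz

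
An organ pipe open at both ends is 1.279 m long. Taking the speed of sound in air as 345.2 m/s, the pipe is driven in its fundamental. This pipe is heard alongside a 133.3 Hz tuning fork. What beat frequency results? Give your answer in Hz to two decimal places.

1.65 Hz

Open pipe: f_n = n·v/(2L) = 1·345.2/(2·1.279) = 134.9492 Hz.
f_beat = |134.9492 − 133.3| = 1.65 Hz.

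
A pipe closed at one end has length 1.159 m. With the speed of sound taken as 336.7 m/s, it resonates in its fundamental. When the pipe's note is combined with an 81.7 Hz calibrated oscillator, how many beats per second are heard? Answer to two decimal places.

9.07 Hz

Closed pipe (odd harmonics): f_n = n·v/(4L) = 1·336.7/(4·1.159) = 72.6273 Hz.
f_beat = |72.6273 − 81.7| = 9.07 Hz.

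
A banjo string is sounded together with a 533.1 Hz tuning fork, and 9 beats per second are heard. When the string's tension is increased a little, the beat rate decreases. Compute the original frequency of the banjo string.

524.1 Hz

|f − 533.1| = 9, so the banjo string was at either 524.1 Hz or 542.1 Hz.
Higher tension means higher frequency; the adjustment raises the banjo string's frequency.
The beat rate fell, so the adjustment moved the banjo string toward 533.1 Hz — it must have started below the reference.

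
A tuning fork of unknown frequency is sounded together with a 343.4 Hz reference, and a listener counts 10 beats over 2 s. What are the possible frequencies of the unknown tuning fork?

Beat frequency = 10/2 = 5 Hz.
|f − 343.4| = 5, so f = 343.4 ± 5.

338.4 Hz or 348.4 Hz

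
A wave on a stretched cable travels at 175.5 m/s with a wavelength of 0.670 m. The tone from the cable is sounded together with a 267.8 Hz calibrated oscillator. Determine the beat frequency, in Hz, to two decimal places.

Source frequency f = v/λ = 175.5/0.670 = 261.9403 Hz.
f_beat = |261.9403 − 267.8| = 5.86 Hz.

5.86 Hz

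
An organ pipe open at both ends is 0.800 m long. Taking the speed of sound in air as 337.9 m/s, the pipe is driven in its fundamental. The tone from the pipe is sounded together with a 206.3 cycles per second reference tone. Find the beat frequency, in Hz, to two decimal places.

4.89 Hz

Open pipe: f_n = n·v/(2L) = 1·337.9/(2·0.800) = 211.1875 Hz.
f_beat = |211.1875 − 206.3| = 4.89 Hz.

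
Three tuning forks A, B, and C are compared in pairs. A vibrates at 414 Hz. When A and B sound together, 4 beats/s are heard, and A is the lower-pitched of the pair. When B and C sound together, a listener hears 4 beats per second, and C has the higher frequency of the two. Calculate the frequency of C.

B is above A, so f_B = 414 + 4 = 418 Hz.
C is above B, so f_C = 418 + 4 = 422 Hz.

422 Hz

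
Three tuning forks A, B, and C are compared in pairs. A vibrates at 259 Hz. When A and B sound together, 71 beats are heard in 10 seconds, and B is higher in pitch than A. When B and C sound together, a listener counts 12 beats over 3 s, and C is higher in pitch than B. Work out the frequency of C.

A–B: Beat frequency = 71/10 = 7.1 Hz.
B is above A, so f_B = 259 + 7.1 = 266.1 Hz.
B–C: Beat frequency = 12/3 = 4 Hz.
C is above B, so f_C = 266.1 + 4 = 270.1 Hz.

270.1 Hz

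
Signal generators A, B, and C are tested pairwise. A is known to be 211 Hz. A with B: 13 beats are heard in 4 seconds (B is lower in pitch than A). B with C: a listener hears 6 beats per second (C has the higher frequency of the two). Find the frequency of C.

213.75 Hz

A–B: Beat frequency = 13/4 = 3.25 Hz.
B is below A, so f_B = 211 − 3.25 = 207.75 Hz.
C is above B, so f_C = 207.75 + 6 = 213.75 Hz.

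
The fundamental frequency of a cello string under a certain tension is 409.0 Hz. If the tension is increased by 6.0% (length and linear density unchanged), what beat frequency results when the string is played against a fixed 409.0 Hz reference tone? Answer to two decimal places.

For a string, f ∝ √T, so the new frequency is 409.0·√1.060 = 421.0913 Hz.
f_beat = |421.0913 − 409.0| = 12.09 Hz.

12.09 Hz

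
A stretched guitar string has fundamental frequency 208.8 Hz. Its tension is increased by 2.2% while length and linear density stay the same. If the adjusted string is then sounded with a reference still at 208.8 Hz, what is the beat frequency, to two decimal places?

2.28 Hz

For a string, f ∝ √T, so the new frequency is 208.8·√1.022 = 211.0843 Hz.
f_beat = |211.0843 − 208.8| = 2.28 Hz.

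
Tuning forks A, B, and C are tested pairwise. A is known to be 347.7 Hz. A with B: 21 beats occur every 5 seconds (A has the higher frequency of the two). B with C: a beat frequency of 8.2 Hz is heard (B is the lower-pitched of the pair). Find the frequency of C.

351.7 Hz

A–B: Beat frequency = 21/5 = 4.2 Hz.
B is below A, so f_B = 347.7 − 4.2 = 343.5 Hz.
C is above B, so f_C = 343.5 + 8.2 = 351.7 Hz.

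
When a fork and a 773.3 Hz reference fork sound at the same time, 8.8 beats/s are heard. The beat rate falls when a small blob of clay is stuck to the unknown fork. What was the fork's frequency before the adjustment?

782.1 Hz

|f − 773.3| = 8.8, so the fork was at either 764.5 Hz or 782.1 Hz.
Adding mass to a fork lowers its frequency; the adjustment lowers the fork's frequency.
The beat rate fell, so the adjustment moved the fork toward 773.3 Hz — it must have started above the reference.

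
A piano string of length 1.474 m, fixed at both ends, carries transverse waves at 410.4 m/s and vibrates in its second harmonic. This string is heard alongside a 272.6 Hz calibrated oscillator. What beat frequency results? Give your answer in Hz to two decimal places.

5.83 Hz

For a string fixed at both ends, f_n = n·v/(2L) = 2·410.4/(2·1.474) = 278.4261 Hz.
f_beat = |278.4261 − 272.6| = 5.83 Hz.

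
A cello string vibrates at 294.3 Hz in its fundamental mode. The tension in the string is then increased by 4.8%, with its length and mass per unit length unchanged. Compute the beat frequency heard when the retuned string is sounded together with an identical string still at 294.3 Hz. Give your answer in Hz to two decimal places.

For a string, f ∝ √T, so the new frequency is 294.3·√1.048 = 301.2804 Hz.
f_beat = |301.2804 − 294.3| = 6.98 Hz.

6.98 Hz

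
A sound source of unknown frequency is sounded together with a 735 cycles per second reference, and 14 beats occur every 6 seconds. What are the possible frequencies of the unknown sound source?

732.6667 Hz or 737.3333 Hz

Beat frequency = 14/6 = 2.3333 Hz.
|f − 735| = 2.3333, so f = 735 ± 2.3333.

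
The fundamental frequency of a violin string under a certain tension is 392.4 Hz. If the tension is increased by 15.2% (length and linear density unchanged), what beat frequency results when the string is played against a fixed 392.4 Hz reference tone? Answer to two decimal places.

28.77 Hz

For a string, f ∝ √T, so the new frequency is 392.4·√1.152 = 421.1679 Hz.
f_beat = |421.1679 − 392.4| = 28.77 Hz.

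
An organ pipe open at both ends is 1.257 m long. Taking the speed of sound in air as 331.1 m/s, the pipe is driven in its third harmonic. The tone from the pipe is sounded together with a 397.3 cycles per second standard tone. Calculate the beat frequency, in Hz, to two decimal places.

Open pipe: f_n = n·v/(2L) = 3·331.1/(2·1.257) = 395.1074 Hz.
f_beat = |395.1074 − 397.3| = 2.19 Hz.

2.19 Hz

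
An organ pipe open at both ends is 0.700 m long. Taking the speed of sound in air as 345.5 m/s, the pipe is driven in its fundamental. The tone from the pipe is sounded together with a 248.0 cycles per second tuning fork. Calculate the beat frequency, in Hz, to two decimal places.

1.21 Hz

Open pipe: f_n = n·v/(2L) = 1·345.5/(2·0.700) = 246.7857 Hz.
f_beat = |246.7857 − 248.0| = 1.21 Hz.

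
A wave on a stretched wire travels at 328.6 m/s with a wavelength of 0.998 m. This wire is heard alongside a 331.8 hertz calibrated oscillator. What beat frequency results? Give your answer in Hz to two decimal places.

Source frequency f = v/λ = 328.6/0.998 = 329.2585 Hz.
f_beat = |329.2585 − 331.8| = 2.54 Hz.

2.54 Hz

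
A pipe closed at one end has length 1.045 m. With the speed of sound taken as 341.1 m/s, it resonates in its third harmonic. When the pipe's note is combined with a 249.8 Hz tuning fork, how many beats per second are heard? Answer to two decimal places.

Closed pipe (odd harmonics): f_n = n·v/(4L) = 3·341.1/(4·1.045) = 244.8086 Hz.
f_beat = |244.8086 − 249.8| = 4.99 Hz.

4.99 Hz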